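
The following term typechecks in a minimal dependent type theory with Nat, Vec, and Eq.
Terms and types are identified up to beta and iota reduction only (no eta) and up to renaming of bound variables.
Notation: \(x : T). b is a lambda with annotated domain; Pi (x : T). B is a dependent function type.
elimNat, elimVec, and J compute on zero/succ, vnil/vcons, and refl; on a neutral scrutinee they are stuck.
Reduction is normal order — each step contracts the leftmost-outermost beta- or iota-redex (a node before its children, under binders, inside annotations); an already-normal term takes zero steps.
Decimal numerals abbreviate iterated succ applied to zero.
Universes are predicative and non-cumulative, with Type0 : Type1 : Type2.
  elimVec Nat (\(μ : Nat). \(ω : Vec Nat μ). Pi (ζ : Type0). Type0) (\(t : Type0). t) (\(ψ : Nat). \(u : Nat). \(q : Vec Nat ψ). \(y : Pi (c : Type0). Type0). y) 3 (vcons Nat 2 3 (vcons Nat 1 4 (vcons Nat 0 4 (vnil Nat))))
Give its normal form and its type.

resulting normal form:
  \(μ : Type0). μ
the term's type:
  Pi (μ : Type0). Type0
observation: 16 normal-order steps separate the term from its normal form.


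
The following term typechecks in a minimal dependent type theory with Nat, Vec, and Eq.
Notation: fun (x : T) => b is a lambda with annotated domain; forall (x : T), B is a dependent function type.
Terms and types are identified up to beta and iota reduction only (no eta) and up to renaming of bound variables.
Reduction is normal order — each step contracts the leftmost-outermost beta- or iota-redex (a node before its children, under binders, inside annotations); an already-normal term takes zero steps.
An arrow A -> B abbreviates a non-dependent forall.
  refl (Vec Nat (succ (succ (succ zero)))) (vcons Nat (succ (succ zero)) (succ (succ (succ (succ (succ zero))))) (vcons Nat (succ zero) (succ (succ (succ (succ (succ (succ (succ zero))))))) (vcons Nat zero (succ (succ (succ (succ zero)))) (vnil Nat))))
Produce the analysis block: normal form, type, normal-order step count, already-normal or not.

resulting normal form:
  refl (Vec Nat (succ (succ (succ zero)))) (vcons Nat (succ (succ zero)) (succ (succ (succ (succ (succ zero))))) (vcons Nat (succ zero) (succ (succ (succ (succ (succ (succ (succ zero))))))) (vcons Nat zero (succ (succ (succ (succ zero)))) (vnil Nat))))
the term's type:
  Eq (Vec Nat (succ (succ (succ zero)))) (vcons Nat (succ (succ zero)) (succ (succ (succ (succ (succ zero))))) (vcons Nat (succ zero) (succ (succ (succ (succ (succ (succ (succ zero))))))) (vcons Nat zero (succ (succ (succ (succ zero)))) (vnil Nat)))) (vcons Nat (succ (succ zero)) (succ (succ (succ (succ (succ zero))))) (vcons Nat (succ zero) (succ (succ (succ (succ (succ (succ (succ zero))))))) (vcons Nat zero (succ (succ (succ (succ zero)))) (vnil Nat))))
normal-order step count: 0
term was already normal: yes


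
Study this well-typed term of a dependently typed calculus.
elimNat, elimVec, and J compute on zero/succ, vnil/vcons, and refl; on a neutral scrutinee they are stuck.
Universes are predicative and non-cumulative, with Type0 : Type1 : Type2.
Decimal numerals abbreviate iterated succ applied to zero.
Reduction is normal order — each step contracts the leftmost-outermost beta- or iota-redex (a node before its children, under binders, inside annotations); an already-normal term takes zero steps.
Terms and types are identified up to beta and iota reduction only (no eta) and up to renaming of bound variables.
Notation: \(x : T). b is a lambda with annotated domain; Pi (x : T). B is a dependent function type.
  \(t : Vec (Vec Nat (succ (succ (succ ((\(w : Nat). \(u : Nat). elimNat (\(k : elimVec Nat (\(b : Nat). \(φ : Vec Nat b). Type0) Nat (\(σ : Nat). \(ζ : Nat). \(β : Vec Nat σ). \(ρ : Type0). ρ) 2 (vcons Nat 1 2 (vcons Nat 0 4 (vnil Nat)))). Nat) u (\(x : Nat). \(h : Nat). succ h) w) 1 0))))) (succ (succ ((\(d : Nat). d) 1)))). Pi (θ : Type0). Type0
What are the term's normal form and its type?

reduced normal form:
  \(t : Vec (Vec Nat 4) 3). Pi (w : Type0). Type0
inferred type:
  Pi (t : Vec (Vec Nat 4) 3). Type1
observation: the leftmost-outermost redex is a beta-redex, and normalization takes 7 steps.


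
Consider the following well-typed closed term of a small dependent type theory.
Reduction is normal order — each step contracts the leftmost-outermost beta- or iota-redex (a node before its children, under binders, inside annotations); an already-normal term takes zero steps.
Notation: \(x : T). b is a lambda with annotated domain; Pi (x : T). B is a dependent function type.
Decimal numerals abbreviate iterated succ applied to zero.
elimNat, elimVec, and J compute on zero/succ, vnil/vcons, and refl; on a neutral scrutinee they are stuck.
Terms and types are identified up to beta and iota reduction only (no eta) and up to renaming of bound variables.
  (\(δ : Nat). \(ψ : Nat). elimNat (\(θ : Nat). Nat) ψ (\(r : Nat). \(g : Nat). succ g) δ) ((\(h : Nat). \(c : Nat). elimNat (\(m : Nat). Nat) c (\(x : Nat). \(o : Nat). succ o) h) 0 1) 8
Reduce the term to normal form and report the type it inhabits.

reduced normal form:
  9
inferred type:
  Nat


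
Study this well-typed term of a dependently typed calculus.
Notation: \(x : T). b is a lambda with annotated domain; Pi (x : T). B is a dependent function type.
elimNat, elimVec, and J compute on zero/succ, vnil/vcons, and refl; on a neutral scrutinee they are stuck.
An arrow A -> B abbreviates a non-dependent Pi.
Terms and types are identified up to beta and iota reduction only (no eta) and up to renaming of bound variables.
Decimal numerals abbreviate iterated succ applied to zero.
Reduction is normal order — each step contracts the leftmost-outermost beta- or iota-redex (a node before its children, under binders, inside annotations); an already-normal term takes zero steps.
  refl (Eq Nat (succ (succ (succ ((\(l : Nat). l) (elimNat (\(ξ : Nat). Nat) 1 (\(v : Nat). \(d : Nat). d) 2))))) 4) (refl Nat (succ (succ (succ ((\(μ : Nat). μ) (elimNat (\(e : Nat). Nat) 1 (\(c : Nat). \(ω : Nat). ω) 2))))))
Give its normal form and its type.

normal form:
  refl (Eq Nat 4 4) (refl Nat 4)
the term's type:
  Eq (Eq Nat 4 4) (refl Nat 4) (refl Nat 4)


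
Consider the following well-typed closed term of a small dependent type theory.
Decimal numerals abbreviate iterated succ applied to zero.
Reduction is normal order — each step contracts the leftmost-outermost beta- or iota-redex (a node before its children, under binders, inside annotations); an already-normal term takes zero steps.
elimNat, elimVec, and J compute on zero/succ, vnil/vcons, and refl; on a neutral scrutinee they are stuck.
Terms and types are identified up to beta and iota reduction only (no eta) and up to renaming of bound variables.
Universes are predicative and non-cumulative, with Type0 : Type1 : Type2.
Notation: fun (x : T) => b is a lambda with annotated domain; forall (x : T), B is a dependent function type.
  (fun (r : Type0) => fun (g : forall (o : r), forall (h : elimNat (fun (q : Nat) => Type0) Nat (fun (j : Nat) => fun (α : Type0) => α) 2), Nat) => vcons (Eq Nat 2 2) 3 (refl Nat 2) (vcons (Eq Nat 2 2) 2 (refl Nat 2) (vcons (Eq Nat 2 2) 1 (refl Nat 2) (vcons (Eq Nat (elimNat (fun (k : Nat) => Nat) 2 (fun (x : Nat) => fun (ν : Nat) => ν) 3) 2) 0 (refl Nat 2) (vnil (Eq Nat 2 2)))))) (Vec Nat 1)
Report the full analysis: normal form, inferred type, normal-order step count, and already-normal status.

reduced normal form:
  fun (r : forall (g : Vec Nat 1), forall (o : Nat), Nat) => vcons (Eq Nat 2 2) 3 (refl Nat 2) (vcons (Eq Nat 2 2) 2 (refl Nat 2) (vcons (Eq Nat 2 2) 1 (refl Nat 2) (vcons (Eq Nat 2 2) 0 (refl Nat 2) (vnil (Eq Nat 2 2)))))
the term's type:
  forall (r : forall (g : Vec Nat 1), forall (o : Nat), Nat), Vec (Eq Nat 2 2) 4
steps to reach normal form (normal order): 18
term was already normal: no
first contracted redex: a beta-redex


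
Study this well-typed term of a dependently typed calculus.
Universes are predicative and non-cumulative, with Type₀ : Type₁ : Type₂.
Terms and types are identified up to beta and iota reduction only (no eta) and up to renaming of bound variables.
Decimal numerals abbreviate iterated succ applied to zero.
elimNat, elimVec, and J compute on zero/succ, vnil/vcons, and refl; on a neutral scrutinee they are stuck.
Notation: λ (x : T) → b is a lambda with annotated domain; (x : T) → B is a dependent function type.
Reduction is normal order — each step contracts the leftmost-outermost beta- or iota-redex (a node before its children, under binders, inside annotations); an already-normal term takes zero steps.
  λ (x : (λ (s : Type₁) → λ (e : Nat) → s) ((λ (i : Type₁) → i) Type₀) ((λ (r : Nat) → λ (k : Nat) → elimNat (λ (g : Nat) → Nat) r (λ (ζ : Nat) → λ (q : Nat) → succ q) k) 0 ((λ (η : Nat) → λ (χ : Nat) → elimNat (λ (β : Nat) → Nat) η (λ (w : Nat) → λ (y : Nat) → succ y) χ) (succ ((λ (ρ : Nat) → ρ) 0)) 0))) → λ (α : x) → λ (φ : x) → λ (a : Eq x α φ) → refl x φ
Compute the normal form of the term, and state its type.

normal form:
  λ (x : Type₀) → λ (s : x) → λ (e : x) → λ (i : Eq x s e) → refl x e
type:
  (x : Type₀) → (s : x) → (e : x) → (i : Eq x s e) → Eq x e e


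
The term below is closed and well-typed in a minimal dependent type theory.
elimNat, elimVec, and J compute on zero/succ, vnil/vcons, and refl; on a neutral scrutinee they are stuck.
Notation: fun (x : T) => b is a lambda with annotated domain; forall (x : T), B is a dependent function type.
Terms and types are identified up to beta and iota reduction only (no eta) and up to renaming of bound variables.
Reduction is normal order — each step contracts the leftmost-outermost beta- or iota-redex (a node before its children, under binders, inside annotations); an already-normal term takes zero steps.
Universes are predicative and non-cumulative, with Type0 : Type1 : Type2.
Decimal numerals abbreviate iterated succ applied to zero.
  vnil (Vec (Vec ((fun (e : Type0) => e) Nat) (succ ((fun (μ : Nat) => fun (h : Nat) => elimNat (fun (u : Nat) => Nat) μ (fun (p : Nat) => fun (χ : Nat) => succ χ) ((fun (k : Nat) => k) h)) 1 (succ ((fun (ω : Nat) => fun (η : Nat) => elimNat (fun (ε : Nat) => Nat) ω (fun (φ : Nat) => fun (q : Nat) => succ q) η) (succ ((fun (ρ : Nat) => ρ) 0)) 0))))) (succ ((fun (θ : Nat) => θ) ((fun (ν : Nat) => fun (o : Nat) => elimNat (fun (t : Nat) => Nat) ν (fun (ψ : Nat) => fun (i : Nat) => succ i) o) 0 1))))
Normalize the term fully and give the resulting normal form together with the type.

resulting normal form:
  vnil (Vec (Vec Nat 4) 2)
type:
  Vec (Vec (Vec Nat 4) 2) 0
observation: the first redex contracted is a beta-redex; the normal form is reached in 22 normal-order steps.


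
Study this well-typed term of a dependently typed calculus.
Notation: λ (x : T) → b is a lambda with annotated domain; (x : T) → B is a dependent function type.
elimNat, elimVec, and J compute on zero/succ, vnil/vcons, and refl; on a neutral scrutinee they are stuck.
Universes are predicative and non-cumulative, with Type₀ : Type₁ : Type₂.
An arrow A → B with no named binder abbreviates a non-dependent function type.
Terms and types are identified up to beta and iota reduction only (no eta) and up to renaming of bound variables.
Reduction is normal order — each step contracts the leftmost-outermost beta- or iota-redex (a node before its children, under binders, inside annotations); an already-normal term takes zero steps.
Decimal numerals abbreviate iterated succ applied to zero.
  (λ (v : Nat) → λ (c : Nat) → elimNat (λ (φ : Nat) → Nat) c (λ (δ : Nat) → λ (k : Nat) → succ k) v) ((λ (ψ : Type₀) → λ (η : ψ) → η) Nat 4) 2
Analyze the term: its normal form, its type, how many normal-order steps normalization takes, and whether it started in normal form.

normal form:
  6
the term's type:
  Nat
reduction steps (normal order): 17
already normal: no
first contracted redex: a beta-redex


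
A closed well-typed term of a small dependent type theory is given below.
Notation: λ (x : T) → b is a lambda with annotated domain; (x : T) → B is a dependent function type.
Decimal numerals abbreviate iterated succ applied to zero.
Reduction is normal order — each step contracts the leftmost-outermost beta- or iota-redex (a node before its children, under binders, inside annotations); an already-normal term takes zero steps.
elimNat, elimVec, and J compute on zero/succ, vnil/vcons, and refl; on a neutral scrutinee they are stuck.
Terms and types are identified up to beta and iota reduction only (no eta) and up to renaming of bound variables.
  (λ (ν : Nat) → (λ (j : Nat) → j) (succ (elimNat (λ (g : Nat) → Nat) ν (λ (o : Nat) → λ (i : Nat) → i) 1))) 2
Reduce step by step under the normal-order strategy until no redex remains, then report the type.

reduction (normal order):
  (λ (ν : Nat) → (λ (j : Nat) → j) (succ (elimNat (λ (g : Nat) → Nat) ν (λ (o : Nat) → λ (i : Nat) → i) 1))) 2
  ~> (λ (ν : Nat) → ν) (succ (elimNat (λ (j : Nat) → Nat) 2 (λ (g : Nat) → λ (o : Nat) → o) 1))
  ~> succ (elimNat (λ (ν : Nat) → Nat) 2 (λ (j : Nat) → λ (g : Nat) → g) 1)
  ~> succ ((λ (ν : Nat) → λ (j : Nat) → j) 0 (elimNat (λ (g : Nat) → Nat) 2 (λ (o : Nat) → λ (i : Nat) → i) 0))
  ~> succ ((λ (ν : Nat) → ν) (elimNat (λ (j : Nat) → Nat) 2 (λ (g : Nat) → λ (o : Nat) → o) 0))
  ~> succ (elimNat (λ (ν : Nat) → Nat) 2 (λ (j : Nat) → λ (g : Nat) → g) 0)
  ~> 3
the term's type:
  Nat


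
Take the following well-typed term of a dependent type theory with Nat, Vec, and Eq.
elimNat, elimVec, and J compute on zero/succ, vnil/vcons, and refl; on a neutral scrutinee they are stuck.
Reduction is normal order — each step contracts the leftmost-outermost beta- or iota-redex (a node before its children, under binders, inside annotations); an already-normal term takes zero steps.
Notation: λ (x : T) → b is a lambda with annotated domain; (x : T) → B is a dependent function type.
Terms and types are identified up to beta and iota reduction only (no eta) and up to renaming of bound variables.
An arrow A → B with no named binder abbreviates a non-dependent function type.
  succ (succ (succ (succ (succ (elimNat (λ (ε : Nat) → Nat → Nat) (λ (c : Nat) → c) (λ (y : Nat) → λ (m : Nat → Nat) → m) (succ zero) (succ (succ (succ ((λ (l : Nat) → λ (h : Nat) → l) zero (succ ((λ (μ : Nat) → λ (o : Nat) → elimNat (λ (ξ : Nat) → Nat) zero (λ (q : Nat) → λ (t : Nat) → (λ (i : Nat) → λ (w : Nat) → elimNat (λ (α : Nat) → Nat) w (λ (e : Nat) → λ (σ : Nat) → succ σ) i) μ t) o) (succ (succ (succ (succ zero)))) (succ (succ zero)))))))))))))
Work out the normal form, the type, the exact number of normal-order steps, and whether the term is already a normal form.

normal form:
  succ (succ (succ (succ (succ (succ (succ (succ zero)))))))
type:
  Nat
steps to reach normal form (normal order): 7
term was already normal: no
first contracted redex: an elimNat iota-redex


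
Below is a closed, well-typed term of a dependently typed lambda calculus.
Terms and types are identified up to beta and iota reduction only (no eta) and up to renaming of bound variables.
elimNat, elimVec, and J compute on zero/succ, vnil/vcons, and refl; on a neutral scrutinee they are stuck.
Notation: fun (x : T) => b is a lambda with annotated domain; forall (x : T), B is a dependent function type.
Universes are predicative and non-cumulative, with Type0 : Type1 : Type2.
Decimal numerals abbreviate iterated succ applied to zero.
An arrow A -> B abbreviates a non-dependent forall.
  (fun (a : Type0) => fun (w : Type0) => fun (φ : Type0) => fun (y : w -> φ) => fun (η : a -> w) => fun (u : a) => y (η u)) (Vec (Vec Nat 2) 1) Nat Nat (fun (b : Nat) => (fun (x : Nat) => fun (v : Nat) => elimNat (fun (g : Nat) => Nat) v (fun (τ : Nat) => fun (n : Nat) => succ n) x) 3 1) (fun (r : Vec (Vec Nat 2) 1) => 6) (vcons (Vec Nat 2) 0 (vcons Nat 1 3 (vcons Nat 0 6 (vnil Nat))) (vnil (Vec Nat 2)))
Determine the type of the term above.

inferred type:
  Nat


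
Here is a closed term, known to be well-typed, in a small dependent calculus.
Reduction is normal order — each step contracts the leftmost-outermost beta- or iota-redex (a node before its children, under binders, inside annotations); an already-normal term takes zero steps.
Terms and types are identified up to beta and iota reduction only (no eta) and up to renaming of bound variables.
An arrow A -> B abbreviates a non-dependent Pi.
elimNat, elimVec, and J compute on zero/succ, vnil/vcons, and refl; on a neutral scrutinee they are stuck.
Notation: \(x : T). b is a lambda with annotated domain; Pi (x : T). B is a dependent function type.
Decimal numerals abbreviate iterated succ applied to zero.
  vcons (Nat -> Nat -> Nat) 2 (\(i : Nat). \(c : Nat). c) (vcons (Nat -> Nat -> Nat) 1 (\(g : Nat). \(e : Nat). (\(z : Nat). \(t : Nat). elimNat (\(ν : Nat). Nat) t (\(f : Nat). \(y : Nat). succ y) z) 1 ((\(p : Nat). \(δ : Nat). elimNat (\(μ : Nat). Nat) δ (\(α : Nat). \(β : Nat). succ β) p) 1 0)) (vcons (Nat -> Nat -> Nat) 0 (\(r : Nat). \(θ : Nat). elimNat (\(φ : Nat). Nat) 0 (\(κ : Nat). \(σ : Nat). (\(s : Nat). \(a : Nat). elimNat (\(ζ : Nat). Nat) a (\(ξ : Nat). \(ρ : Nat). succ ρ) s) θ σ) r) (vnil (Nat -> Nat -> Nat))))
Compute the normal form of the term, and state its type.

reduced normal form:
  vcons (Nat -> Nat -> Nat) 2 (\(i : Nat). \(c : Nat). c) (vcons (Nat -> Nat -> Nat) 1 (\(g : Nat). \(e : Nat). 2) (vcons (Nat -> Nat -> Nat) 0 (\(z : Nat). \(t : Nat). elimNat (\(ν : Nat). Nat) 0 (\(f : Nat). \(y : Nat). elimNat (\(p : Nat). Nat) y (\(δ : Nat). \(μ : Nat). succ μ) t) z) (vnil (Nat -> Nat -> Nat))))
the term's type:
  Vec (Nat -> Nat -> Nat) 3
observation: the first redex contracted is a beta-redex; the normal form is reached in 14 normal-order steps.


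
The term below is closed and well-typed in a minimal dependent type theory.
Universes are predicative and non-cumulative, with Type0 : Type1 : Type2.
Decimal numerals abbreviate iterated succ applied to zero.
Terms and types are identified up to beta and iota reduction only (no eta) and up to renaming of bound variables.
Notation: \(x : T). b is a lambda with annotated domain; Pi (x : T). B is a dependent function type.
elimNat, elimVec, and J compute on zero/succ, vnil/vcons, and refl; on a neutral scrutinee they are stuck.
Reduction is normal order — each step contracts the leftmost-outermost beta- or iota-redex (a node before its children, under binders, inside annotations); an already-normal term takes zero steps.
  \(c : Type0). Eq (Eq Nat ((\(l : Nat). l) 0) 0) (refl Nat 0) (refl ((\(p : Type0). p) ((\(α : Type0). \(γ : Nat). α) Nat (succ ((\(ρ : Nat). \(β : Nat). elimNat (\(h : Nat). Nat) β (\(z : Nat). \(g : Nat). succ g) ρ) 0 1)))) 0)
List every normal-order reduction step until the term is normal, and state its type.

reduction (normal order):
  \(c : Type0). Eq (Eq Nat ((\(l : Nat). l) 0) 0) (refl Nat 0) (refl ((\(p : Type0). p) ((\(α : Type0). \(γ : Nat). α) Nat (succ ((\(ρ : Nat). \(β : Nat). elimNat (\(h : Nat). Nat) β (\(z : Nat). \(g : Nat). succ g) ρ) 0 1)))) 0)
  ~> \(c : Type0). Eq (Eq Nat 0 0) (refl Nat 0) (refl ((\(l : Type0). l) ((\(p : Type0). \(α : Nat). p) Nat (succ ((\(γ : Nat). \(ρ : Nat). elimNat (\(β : Nat). Nat) ρ (\(h : Nat). \(z : Nat). succ z) γ) 0 1)))) 0)
  ~> \(c : Type0). Eq (Eq Nat 0 0) (refl Nat 0) (refl ((\(l : Type0). \(p : Nat). l) Nat (succ ((\(α : Nat). \(γ : Nat). elimNat (\(ρ : Nat). Nat) γ (\(β : Nat). \(h : Nat). succ h) α) 0 1))) 0)
  ~> \(c : Type0). Eq (Eq Nat 0 0) (refl Nat 0) (refl ((\(l : Nat). Nat) (succ ((\(p : Nat). \(α : Nat). elimNat (\(γ : Nat). Nat) α (\(ρ : Nat). \(β : Nat). succ β) p) 0 1))) 0)
  ~> \(c : Type0). Eq (Eq Nat 0 0) (refl Nat 0) (refl Nat 0)
inferred type:
  Pi (c : Type0). Type0


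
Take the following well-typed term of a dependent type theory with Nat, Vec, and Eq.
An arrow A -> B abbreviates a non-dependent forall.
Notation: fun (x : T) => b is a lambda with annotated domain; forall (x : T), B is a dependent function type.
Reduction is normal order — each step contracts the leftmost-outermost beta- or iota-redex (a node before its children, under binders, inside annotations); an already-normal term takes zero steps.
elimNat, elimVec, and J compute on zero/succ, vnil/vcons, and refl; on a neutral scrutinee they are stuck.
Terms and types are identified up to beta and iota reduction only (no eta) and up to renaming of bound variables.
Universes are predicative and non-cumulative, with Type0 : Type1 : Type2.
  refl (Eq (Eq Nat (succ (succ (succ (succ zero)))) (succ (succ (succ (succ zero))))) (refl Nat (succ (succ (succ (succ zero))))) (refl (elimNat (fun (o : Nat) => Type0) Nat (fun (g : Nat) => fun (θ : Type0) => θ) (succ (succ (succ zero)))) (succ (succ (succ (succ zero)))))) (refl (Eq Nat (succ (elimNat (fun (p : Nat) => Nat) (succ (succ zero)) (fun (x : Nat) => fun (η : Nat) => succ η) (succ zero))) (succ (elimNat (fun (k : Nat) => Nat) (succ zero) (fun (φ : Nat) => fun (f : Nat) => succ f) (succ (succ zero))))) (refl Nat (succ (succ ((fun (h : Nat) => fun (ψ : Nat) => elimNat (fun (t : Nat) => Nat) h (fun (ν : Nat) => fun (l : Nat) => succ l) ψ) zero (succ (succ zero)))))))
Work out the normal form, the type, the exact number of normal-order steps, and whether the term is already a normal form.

resulting normal form:
  refl (Eq (Eq Nat (succ (succ (succ (succ zero)))) (succ (succ (succ (succ zero))))) (refl Nat (succ (succ (succ (succ zero))))) (refl Nat (succ (succ (succ (succ zero)))))) (refl (Eq Nat (succ (succ (succ (succ zero)))) (succ (succ (succ (succ zero))))) (refl Nat (succ (succ (succ (succ zero))))))
the term's type:
  Eq (Eq (Eq Nat (succ (succ (succ (succ zero)))) (succ (succ (succ (succ zero))))) (refl Nat (succ (succ (succ (succ zero))))) (refl Nat (succ (succ (succ (succ zero)))))) (refl (Eq Nat (succ (succ (succ (succ zero)))) (succ (succ (succ (succ zero))))) (refl Nat (succ (succ (succ (succ zero)))))) (refl (Eq Nat (succ (succ (succ (succ zero)))) (succ (succ (succ (succ zero))))) (refl Nat (succ (succ (succ (succ zero))))))
steps to reach normal form (normal order): 30
already normal: no
first redex: an elimNat iota-redex


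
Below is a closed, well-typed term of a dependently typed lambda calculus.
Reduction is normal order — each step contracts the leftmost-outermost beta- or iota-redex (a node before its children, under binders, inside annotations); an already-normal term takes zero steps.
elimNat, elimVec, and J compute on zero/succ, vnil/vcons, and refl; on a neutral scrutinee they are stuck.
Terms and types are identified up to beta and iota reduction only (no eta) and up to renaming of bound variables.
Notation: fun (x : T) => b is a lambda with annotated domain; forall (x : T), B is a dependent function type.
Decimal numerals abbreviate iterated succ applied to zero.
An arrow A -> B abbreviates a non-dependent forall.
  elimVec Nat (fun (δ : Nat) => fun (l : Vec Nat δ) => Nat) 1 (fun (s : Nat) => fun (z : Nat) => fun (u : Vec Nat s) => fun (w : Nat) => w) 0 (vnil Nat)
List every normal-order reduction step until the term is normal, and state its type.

normal-order reduction:
  elimVec Nat (fun (δ : Nat) => fun (l : Vec Nat δ) => Nat) 1 (fun (s : Nat) => fun (z : Nat) => fun (u : Vec Nat s) => fun (w : Nat) => w) 0 (vnil Nat)
  ~> 1
inferred type:
  Nat


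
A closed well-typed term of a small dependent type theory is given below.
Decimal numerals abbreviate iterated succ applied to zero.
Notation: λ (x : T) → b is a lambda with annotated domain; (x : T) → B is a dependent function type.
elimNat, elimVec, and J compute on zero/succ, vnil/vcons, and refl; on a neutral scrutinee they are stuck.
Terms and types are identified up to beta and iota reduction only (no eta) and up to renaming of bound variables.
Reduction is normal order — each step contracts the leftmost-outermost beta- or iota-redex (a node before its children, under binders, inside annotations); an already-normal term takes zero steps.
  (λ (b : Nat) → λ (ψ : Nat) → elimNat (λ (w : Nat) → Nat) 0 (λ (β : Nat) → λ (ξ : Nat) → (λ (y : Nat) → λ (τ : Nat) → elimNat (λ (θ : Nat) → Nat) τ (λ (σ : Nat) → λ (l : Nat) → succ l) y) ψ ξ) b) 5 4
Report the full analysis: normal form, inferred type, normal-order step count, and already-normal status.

normal form:
  20
the term's type:
  Nat
steps to reach normal form (normal order): 93
term was already normal: no
first contracted redex: a beta-redex


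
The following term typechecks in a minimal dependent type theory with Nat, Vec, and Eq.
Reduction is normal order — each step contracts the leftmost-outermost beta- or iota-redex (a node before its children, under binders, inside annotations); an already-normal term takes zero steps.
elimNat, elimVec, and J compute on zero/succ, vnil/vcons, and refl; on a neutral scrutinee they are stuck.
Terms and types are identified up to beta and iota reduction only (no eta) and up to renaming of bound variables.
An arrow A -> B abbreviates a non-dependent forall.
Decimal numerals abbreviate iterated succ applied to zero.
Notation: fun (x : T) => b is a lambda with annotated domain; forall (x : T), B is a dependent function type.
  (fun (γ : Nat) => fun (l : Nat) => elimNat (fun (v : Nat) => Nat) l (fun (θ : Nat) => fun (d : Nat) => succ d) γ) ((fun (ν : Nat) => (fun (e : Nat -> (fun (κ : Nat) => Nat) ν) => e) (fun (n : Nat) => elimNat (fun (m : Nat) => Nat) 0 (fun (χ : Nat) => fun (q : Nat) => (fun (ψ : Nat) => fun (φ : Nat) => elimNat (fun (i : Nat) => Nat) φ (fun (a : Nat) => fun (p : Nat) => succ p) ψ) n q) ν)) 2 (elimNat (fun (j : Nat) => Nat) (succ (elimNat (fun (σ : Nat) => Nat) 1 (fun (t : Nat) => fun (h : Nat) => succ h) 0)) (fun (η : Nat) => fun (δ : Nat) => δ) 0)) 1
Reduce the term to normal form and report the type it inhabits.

normal form:
  5
inferred type:
  Nat
observation: normalization takes exactly 47 steps under the normal-order strategy.


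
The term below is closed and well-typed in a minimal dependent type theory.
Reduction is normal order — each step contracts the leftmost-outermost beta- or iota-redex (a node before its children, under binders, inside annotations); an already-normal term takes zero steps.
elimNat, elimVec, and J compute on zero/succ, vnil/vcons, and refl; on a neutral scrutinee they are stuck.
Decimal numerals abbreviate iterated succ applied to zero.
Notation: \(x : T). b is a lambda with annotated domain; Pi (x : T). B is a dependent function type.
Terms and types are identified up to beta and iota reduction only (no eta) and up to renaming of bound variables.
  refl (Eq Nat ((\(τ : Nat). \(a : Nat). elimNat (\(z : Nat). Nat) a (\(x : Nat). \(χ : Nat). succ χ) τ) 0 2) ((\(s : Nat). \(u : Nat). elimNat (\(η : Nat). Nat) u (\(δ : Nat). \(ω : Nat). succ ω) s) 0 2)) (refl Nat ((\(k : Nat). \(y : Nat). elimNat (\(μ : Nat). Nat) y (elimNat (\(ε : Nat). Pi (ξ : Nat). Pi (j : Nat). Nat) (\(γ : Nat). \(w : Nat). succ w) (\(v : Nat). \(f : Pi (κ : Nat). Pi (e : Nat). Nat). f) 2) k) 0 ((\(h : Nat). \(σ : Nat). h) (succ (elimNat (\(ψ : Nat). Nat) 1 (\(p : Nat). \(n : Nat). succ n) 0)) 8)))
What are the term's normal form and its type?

normal form:
  refl (Eq Nat 2 2) (refl Nat 2)
the term's type:
  Eq (Eq Nat 2 2) (refl Nat 2) (refl Nat 2)


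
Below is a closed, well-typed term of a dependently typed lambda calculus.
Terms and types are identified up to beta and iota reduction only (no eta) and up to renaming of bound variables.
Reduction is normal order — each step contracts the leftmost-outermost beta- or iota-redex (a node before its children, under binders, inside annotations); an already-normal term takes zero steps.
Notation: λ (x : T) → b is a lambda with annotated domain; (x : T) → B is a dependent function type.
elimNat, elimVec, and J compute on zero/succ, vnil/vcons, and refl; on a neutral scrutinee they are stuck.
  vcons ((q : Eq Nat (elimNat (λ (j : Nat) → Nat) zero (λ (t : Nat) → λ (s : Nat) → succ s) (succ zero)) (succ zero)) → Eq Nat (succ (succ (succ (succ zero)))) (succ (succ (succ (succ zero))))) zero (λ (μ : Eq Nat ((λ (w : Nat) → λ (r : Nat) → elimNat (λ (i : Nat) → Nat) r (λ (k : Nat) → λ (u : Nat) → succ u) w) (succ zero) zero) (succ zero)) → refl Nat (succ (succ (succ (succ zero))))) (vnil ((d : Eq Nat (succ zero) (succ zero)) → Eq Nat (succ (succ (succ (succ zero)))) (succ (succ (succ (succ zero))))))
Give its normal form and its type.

reduced normal form:
  vcons ((q : Eq Nat (succ zero) (succ zero)) → Eq Nat (succ (succ (succ (succ zero)))) (succ (succ (succ (succ zero))))) zero (λ (j : Eq Nat (succ zero) (succ zero)) → refl Nat (succ (succ (succ (succ zero))))) (vnil ((t : Eq Nat (succ zero) (succ zero)) → Eq Nat (succ (succ (succ (succ zero)))) (succ (succ (succ (succ zero))))))
the term's type:
  Vec ((q : Eq Nat (succ zero) (succ zero)) → Eq Nat (succ (succ (succ (succ zero)))) (succ (succ (succ (succ zero))))) (succ zero)


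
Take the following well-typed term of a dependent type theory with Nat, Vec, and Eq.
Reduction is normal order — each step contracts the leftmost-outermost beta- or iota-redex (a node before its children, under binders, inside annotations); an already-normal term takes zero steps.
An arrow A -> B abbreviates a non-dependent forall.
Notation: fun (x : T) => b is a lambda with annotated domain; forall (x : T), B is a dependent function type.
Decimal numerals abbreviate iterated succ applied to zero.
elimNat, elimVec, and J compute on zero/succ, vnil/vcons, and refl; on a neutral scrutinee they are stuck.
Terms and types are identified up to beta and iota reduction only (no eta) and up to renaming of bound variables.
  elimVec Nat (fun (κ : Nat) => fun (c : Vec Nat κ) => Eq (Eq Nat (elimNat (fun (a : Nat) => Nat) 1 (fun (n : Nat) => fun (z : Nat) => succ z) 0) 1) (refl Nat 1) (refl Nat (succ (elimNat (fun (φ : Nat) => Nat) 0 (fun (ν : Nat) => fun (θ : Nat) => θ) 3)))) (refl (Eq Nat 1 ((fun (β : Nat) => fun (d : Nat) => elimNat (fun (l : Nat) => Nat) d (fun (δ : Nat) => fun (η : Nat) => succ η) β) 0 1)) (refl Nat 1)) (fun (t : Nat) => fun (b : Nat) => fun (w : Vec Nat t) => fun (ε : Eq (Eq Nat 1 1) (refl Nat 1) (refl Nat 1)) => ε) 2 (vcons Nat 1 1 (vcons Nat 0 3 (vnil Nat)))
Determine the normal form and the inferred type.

normal form:
  refl (Eq Nat 1 1) (refl Nat 1)
inferred type:
  Eq (Eq Nat 1 1) (refl Nat 1) (refl Nat 1)


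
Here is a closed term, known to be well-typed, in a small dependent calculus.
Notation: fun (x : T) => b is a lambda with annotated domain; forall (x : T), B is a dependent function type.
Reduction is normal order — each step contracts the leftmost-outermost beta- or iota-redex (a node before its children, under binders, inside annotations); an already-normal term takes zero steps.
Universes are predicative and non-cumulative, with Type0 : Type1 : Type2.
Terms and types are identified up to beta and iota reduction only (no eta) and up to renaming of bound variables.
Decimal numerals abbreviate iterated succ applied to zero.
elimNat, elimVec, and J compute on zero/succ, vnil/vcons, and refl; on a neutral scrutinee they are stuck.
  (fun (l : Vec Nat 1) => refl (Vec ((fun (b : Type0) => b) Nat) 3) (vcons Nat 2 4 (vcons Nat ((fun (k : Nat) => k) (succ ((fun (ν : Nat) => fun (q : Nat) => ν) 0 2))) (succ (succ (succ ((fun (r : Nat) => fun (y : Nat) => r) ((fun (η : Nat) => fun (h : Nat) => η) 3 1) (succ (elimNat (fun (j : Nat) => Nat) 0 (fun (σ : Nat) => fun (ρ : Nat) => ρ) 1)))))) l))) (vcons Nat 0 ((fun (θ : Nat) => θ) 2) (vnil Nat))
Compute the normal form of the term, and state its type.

normal form:
  refl (Vec Nat 3) (vcons Nat 2 4 (vcons Nat 1 6 (vcons Nat 0 2 (vnil Nat))))
the term's type:
  Eq (Vec Nat 3) (vcons Nat 2 4 (vcons Nat 1 6 (vcons Nat 0 2 (vnil Nat)))) (vcons Nat 2 4 (vcons Nat 1 6 (vcons Nat 0 2 (vnil Nat))))
observation: 10 normal-order steps separate the term from its normal form.


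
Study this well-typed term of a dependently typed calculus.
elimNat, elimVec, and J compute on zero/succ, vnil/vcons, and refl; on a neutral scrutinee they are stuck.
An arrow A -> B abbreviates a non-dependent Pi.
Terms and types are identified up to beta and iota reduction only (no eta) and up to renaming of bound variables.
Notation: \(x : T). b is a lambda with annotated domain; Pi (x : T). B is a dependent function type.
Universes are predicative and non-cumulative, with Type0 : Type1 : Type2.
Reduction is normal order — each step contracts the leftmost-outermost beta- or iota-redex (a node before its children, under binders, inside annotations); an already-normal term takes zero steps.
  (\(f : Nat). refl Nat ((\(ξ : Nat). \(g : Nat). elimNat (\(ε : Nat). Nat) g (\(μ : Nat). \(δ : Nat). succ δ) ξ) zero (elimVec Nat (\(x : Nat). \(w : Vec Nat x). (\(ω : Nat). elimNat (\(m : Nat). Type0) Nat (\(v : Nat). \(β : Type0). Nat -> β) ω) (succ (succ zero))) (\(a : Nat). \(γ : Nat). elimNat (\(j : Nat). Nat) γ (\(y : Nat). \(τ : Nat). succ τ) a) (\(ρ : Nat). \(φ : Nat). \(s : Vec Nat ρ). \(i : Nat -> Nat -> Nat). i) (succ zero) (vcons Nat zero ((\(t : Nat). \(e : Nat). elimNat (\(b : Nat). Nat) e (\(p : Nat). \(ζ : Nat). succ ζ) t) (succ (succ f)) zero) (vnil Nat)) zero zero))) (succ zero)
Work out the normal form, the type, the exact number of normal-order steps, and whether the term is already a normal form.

reduced normal form:
  refl Nat zero
inferred type:
  Eq Nat zero zero
reduction steps (normal order): 13
already normal: no
first redex: a beta-redex


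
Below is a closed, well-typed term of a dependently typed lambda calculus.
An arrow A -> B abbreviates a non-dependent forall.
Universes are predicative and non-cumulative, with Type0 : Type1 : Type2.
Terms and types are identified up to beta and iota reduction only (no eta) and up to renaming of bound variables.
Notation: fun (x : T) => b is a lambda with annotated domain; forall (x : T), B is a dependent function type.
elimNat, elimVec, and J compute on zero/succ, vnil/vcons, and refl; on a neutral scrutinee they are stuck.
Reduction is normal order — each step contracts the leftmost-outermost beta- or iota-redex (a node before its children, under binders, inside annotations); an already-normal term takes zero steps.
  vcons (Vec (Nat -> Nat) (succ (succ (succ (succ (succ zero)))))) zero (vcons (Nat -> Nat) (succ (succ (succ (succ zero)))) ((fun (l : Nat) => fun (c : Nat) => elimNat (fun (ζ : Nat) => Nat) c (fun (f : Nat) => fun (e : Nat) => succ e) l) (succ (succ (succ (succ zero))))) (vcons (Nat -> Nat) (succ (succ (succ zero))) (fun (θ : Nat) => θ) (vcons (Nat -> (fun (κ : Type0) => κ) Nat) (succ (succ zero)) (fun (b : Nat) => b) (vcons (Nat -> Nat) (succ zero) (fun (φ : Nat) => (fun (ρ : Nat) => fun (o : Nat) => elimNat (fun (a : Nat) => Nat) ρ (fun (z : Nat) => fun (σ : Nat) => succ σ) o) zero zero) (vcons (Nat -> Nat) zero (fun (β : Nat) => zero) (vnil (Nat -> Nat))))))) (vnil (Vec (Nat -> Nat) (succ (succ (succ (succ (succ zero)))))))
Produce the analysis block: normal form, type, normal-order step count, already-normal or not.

resulting normal form:
  vcons (Vec (Nat -> Nat) (succ (succ (succ (succ (succ zero)))))) zero (vcons (Nat -> Nat) (succ (succ (succ (succ zero)))) (fun (l : Nat) => succ (succ (succ (succ l)))) (vcons (Nat -> Nat) (succ (succ (succ zero))) (fun (c : Nat) => c) (vcons (Nat -> Nat) (succ (succ zero)) (fun (ζ : Nat) => ζ) (vcons (Nat -> Nat) (succ zero) (fun (f : Nat) => zero) (vcons (Nat -> Nat) zero (fun (e : Nat) => zero) (vnil (Nat -> Nat))))))) (vnil (Vec (Nat -> Nat) (succ (succ (succ (succ (succ zero)))))))
the term's type:
  Vec (Vec (Nat -> Nat) (succ (succ (succ (succ (succ zero)))))) (succ zero)
steps to reach normal form (normal order): 18
term was already normal: no
first contracted redex: a beta-redex


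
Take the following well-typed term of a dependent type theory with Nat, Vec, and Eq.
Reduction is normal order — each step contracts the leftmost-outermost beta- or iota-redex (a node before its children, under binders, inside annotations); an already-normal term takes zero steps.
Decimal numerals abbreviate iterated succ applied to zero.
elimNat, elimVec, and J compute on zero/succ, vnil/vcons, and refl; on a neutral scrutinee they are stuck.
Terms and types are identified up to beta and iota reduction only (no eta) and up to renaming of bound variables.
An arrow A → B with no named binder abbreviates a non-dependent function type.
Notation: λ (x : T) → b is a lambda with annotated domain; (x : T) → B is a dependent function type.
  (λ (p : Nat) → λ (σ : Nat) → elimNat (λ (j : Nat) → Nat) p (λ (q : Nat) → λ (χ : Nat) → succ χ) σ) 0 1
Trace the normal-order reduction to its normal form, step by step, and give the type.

reduction (normal order):
  (λ (p : Nat) → λ (σ : Nat) → elimNat (λ (j : Nat) → Nat) p (λ (q : Nat) → λ (χ : Nat) → succ χ) σ) 0 1
  ~> (λ (p : Nat) → elimNat (λ (σ : Nat) → Nat) 0 (λ (j : Nat) → λ (q : Nat) → succ q) p) 1
  ~> elimNat (λ (p : Nat) → Nat) 0 (λ (σ : Nat) → λ (j : Nat) → succ j) 1
  ~> (λ (p : Nat) → λ (σ : Nat) → succ σ) 0 (elimNat (λ (j : Nat) → Nat) 0 (λ (q : Nat) → λ (χ : Nat) → succ χ) 0)
  ~> (λ (p : Nat) → succ p) (elimNat (λ (σ : Nat) → Nat) 0 (λ (j : Nat) → λ (q : Nat) → succ q) 0)
  ~> succ (elimNat (λ (p : Nat) → Nat) 0 (λ (σ : Nat) → λ (j : Nat) → succ j) 0)
  ~> 1
type:
  Nat


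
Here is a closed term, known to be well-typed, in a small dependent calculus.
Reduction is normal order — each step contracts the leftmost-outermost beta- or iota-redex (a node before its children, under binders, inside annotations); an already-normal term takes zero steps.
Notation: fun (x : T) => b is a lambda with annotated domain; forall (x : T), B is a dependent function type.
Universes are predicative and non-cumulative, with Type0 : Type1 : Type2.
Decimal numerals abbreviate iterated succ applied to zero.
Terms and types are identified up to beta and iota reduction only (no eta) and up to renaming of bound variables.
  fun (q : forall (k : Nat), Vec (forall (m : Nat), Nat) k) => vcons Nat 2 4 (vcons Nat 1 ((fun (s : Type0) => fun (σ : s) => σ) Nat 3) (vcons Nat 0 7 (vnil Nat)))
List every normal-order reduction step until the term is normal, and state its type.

normal-order reduction:
  fun (q : forall (k : Nat), Vec (forall (m : Nat), Nat) k) => vcons Nat 2 4 (vcons Nat 1 ((fun (s : Type0) => fun (σ : s) => σ) Nat 3) (vcons Nat 0 7 (vnil Nat)))
  ~> fun (q : forall (k : Nat), Vec (forall (m : Nat), Nat) k) => vcons Nat 2 4 (vcons Nat 1 ((fun (s : Nat) => s) 3) (vcons Nat 0 7 (vnil Nat)))
  ~> fun (q : forall (k : Nat), Vec (forall (m : Nat), Nat) k) => vcons Nat 2 4 (vcons Nat 1 3 (vcons Nat 0 7 (vnil Nat)))
the term's type:
  forall (q : forall (k : Nat), Vec (forall (m : Nat), Nat) k), Vec Nat 3


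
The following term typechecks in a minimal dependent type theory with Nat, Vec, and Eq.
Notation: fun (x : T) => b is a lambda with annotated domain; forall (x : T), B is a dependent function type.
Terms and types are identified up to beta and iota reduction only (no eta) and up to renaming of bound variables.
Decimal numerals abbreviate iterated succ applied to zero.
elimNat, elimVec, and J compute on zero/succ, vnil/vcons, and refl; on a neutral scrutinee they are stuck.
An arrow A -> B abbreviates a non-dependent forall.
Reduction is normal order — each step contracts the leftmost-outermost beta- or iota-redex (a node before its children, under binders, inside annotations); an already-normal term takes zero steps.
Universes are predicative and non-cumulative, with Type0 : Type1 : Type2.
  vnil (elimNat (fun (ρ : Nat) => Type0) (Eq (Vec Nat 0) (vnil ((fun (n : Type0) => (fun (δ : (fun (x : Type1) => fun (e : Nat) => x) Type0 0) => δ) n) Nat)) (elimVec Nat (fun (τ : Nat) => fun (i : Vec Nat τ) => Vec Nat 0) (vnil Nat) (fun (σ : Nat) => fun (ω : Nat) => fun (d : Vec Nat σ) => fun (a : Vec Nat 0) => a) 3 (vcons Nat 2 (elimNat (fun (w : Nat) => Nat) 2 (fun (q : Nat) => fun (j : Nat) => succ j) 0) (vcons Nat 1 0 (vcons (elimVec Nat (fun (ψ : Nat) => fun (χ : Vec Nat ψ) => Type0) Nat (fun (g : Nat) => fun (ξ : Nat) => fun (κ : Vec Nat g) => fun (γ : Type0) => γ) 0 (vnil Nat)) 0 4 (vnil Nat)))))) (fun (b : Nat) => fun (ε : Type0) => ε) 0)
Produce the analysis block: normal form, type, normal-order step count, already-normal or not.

normal form:
  vnil (Eq (Vec Nat 0) (vnil Nat) (vnil Nat))
inferred type:
  Vec (Eq (Vec Nat 0) (vnil Nat) (vnil Nat)) 0
steps to reach normal form (normal order): 19
already normal: no
first redex: an elimNat iota-redex
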